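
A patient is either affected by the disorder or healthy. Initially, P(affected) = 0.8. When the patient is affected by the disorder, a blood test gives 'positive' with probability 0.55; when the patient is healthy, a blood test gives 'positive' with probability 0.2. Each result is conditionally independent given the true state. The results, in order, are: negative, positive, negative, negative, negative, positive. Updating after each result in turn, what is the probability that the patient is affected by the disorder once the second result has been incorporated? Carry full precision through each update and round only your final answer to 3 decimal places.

After 'negative': P(affected) = 0.45·0.8000 / (0.45·0.8000 + 0.8·0.2000) ≈ 0.6923
After 'positive': P(affected) = 0.55·0.6923 / (0.55·0.6923 + 0.2·0.3077) ≈ 0.8609

0.861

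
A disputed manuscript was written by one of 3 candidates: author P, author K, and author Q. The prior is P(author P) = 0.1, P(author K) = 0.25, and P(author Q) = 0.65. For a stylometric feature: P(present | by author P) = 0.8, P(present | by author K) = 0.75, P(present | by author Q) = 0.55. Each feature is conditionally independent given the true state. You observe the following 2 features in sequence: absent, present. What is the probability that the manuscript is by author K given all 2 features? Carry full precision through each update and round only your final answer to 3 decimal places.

0.209

After 'absent': normaliser = 0.2·0.1000 + 0.25·0.2500 + 0.45·0.6500; P(author P) ≈ 0.0533, P(author K) ≈ 0.1667, P(author Q) ≈ 0.7800
After 'present': normaliser = 0.8·0.0533 + 0.75·0.1667 + 0.55·0.7800; P(author P) ≈ 0.0715, P(author K) ≈ 0.2095, P(author Q) ≈ 0.7190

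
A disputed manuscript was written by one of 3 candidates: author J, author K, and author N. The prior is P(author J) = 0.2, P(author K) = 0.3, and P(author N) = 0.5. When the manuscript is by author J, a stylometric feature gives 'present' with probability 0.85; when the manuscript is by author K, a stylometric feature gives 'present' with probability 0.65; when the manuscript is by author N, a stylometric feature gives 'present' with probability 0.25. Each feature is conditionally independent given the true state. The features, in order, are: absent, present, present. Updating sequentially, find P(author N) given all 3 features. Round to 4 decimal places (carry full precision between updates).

Each posterior becomes the prior for the next update.
After 'absent': normaliser = 0.15·0.2000 + 0.35·0.3000 + 0.75·0.5000; P(author J) ≈ 0.0588, P(author K) ≈ 0.2059, P(author N) ≈ 0.7353
After 'present': normaliser = 0.85·0.0588 + 0.65·0.2059 + 0.25·0.7353; P(author J) ≈ 0.1360, P(author K) ≈ 0.3640, P(author N) ≈ 0.5000
After 'present': normaliser = 0.85·0.1360 + 0.65·0.3640 + 0.25·0.5000; P(author J) ≈ 0.2422, P(author K) ≈ 0.4958, P(author N) ≈ 0.2619

0.2619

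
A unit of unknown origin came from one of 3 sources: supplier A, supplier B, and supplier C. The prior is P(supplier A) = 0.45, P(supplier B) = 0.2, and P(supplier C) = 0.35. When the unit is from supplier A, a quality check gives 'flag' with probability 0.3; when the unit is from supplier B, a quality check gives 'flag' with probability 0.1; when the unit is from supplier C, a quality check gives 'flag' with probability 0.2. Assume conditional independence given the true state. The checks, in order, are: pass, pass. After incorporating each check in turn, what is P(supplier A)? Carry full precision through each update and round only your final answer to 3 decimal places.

0.364

Apply Bayes' rule sequentially, carrying P(supplier A) forward.
After 'pass': normaliser = 0.7·0.4500 + 0.9·0.2000 + 0.8·0.3500; P(supplier A) ≈ 0.4065, P(supplier B) ≈ 0.2323, P(supplier C) ≈ 0.3613
After 'pass': normaliser = 0.7·0.4065 + 0.9·0.2323 + 0.8·0.3613; P(supplier A) ≈ 0.3636, P(supplier B) ≈ 0.2671, P(supplier C) ≈ 0.3693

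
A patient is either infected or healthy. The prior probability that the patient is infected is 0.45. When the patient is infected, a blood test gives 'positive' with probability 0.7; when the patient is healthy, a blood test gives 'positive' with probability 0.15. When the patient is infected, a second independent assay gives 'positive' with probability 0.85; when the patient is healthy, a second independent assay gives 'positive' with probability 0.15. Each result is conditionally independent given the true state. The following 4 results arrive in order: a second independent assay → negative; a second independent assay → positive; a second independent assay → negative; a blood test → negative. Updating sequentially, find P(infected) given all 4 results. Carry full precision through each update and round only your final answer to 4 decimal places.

After a second independent assay='negative': P(infected) = 0.15·0.4500 / (0.15·0.4500 + 0.85·0.5500) ≈ 0.1262
After a second independent assay='positive': P(infected) = 0.85·0.1262 / (0.85·0.1262 + 0.15·0.8738) ≈ 0.4500
After a second independent assay='negative': P(infected) = 0.15·0.4500 / (0.15·0.4500 + 0.85·0.5500) ≈ 0.1262
After a blood test='negative': P(infected) = 0.3·0.1262 / (0.3·0.1262 + 0.85·0.8738) ≈ 0.0485

0.0485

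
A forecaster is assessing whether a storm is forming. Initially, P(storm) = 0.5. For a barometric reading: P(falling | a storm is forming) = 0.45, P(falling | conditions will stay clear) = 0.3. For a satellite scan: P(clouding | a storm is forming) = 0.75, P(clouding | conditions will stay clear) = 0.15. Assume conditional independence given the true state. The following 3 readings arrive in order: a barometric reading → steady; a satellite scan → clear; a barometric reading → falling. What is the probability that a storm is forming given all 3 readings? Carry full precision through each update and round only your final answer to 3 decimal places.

0.257

After a barometric reading='steady': P(storm) = 0.55·0.5000 / (0.55·0.5000 + 0.7·0.5000) ≈ 0.4400
After a satellite scan='clear': P(storm) = 0.25·0.4400 / (0.25·0.4400 + 0.85·0.5600) ≈ 0.1877
After a barometric reading='falling': P(storm) = 0.45·0.1877 / (0.45·0.1877 + 0.3·0.8123) ≈ 0.2574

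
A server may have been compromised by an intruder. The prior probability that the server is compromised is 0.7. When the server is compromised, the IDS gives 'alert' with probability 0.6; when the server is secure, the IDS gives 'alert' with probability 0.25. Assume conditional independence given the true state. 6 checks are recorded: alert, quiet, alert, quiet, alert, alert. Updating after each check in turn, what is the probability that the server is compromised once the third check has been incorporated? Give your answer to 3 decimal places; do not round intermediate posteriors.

0.878

Each posterior becomes the prior for the next update.
After 'alert': P(compromised) = 0.6·0.7000 / (0.6·0.7000 + 0.25·0.3000) ≈ 0.8485
After 'quiet': P(compromised) = 0.4·0.8485 / (0.4·0.8485 + 0.75·0.1515) ≈ 0.7492
After 'alert': P(compromised) = 0.6·0.7492 / (0.6·0.7492 + 0.25·0.2508) ≈ 0.8776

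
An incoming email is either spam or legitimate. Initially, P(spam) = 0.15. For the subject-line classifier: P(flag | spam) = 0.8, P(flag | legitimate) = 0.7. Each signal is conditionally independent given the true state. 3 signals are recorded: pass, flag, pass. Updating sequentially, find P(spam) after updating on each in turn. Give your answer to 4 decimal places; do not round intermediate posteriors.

0.0823

After 'pass': P(spam) = 0.2·0.1500 / (0.2·0.1500 + 0.3·0.8500) ≈ 0.1053
After 'flag': P(spam) = 0.8·0.1053 / (0.8·0.1053 + 0.7·0.8947) ≈ 0.1185
After 'pass': P(spam) = 0.2·0.1185 / (0.2·0.1185 + 0.3·0.8815) ≈ 0.0823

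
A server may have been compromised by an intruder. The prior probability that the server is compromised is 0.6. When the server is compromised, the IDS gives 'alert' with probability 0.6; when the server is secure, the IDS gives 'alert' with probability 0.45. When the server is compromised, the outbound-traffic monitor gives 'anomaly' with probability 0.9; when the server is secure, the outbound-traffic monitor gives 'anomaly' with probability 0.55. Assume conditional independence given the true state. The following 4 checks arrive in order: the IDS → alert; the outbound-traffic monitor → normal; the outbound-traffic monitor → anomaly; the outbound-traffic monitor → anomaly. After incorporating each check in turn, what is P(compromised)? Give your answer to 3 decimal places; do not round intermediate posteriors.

Apply Bayes' rule sequentially, carrying P(compromised) forward.
After the IDS='alert': P(compromised) = 0.6·0.6000 / (0.6·0.6000 + 0.45·0.4000) ≈ 0.6667
After the outbound-traffic monitor='normal': P(compromised) = 0.1·0.6667 / (0.1·0.6667 + 0.45·0.3333) ≈ 0.3077
After the outbound-traffic monitor='anomaly': P(compromised) = 0.9·0.3077 / (0.9·0.3077 + 0.55·0.6923) ≈ 0.4211
After the outbound-traffic monitor='anomaly': P(compromised) = 0.9·0.4211 / (0.9·0.4211 + 0.55·0.5789) ≈ 0.5434

0.543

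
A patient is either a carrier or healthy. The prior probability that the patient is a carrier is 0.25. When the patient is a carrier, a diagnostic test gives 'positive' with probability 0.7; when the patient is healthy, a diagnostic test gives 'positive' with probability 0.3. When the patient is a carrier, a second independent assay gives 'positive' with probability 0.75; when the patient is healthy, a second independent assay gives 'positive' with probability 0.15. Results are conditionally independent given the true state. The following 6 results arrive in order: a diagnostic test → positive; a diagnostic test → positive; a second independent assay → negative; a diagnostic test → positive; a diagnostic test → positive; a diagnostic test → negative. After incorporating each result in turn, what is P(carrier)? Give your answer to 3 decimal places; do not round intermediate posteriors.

0.555

After a diagnostic test='positive': P(carrier) = 0.7·0.2500 / (0.7·0.2500 + 0.3·0.7500) ≈ 0.4375
After a diagnostic test='positive': P(carrier) = 0.7·0.4375 / (0.7·0.4375 + 0.3·0.5625) ≈ 0.6447
After a second independent assay='negative': P(carrier) = 0.25·0.6447 / (0.25·0.6447 + 0.85·0.3553) ≈ 0.3480
After a diagnostic test='positive': P(carrier) = 0.7·0.3480 / (0.7·0.3480 + 0.3·0.6520) ≈ 0.5547
After a diagnostic test='positive': P(carrier) = 0.7·0.5547 / (0.7·0.5547 + 0.3·0.4453) ≈ 0.7440
After a diagnostic test='negative': P(carrier) = 0.3·0.7440 / (0.3·0.7440 + 0.7·0.2560) ≈ 0.5547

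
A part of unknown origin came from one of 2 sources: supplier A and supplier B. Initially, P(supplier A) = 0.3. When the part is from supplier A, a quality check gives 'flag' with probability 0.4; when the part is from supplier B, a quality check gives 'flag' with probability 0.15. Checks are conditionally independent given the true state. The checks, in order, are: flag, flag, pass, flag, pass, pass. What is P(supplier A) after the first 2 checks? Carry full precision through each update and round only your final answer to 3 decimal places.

After 'flag': P(supplier A) = 0.4·0.3000 / (0.4·0.3000 + 0.15·0.7000) ≈ 0.5333
After 'flag': P(supplier A) = 0.4·0.5333 / (0.4·0.5333 + 0.15·0.4667) ≈ 0.7529

0.753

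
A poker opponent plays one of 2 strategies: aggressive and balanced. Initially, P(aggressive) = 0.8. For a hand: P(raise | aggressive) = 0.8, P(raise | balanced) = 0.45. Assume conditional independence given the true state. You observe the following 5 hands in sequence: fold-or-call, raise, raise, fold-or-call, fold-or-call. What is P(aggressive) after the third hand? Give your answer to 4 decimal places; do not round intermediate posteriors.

After 'fold-or-call': P(aggressive) = 0.2·0.8000 / (0.2·0.8000 + 0.55·0.2000) ≈ 0.5926
After 'raise': P(aggressive) = 0.8·0.5926 / (0.8·0.5926 + 0.45·0.4074) ≈ 0.7211
After 'raise': P(aggressive) = 0.8·0.7211 / (0.8·0.7211 + 0.45·0.2789) ≈ 0.8213

0.8213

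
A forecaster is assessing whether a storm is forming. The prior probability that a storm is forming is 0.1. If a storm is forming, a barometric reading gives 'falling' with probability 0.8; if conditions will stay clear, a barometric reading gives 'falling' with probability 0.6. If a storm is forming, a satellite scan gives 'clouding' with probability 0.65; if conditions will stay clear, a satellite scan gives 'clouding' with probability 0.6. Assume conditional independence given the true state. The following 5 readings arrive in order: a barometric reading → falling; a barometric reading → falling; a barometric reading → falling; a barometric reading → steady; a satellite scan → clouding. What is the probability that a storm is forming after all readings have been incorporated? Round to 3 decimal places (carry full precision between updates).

Each posterior becomes the prior for the next update.
After a barometric reading='falling': P(storm) = 0.8·0.1000 / (0.8·0.1000 + 0.6·0.9000) ≈ 0.1290
After a barometric reading='falling': P(storm) = 0.8·0.1290 / (0.8·0.1290 + 0.6·0.8710) ≈ 0.1649
After a barometric reading='falling': P(storm) = 0.8·0.1649 / (0.8·0.1649 + 0.6·0.8351) ≈ 0.2085
After a barometric reading='steady': P(storm) = 0.2·0.2085 / (0.2·0.2085 + 0.4·0.7915) ≈ 0.1164
After a satellite scan='clouding': P(storm) = 0.65·0.1164 / (0.65·0.1164 + 0.6·0.8836) ≈ 0.1248

0.125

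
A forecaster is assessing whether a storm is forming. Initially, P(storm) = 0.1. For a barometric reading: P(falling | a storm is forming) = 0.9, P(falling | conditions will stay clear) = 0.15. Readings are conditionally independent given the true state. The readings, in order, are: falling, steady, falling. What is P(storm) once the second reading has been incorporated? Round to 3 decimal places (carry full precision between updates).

After 'falling': P(storm) = 0.9·0.1000 / (0.9·0.1000 + 0.15·0.9000) ≈ 0.4000
After 'steady': P(storm) = 0.1·0.4000 / (0.1·0.4000 + 0.85·0.6000) ≈ 0.0727

0.073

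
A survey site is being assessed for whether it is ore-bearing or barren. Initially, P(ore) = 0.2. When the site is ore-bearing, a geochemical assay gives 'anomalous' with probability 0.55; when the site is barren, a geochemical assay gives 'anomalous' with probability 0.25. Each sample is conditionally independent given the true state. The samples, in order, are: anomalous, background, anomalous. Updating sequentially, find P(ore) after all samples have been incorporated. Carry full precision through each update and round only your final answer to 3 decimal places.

Each posterior becomes the prior for the next update.
After 'anomalous': P(ore) = 0.55·0.2000 / (0.55·0.2000 + 0.25·0.8000) ≈ 0.3548
After 'background': P(ore) = 0.45·0.3548 / (0.45·0.3548 + 0.75·0.6452) ≈ 0.2481
After 'anomalous': P(ore) = 0.55·0.2481 / (0.55·0.2481 + 0.25·0.7519) ≈ 0.4206

0.421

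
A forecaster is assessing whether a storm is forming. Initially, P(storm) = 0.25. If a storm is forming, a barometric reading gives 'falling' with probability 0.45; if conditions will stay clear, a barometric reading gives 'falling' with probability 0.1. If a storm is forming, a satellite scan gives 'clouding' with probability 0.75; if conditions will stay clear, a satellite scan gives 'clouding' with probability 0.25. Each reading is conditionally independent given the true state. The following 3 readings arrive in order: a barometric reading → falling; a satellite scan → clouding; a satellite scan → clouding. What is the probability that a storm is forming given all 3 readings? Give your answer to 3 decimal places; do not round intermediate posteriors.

Apply Bayes' rule sequentially, carrying P(storm) forward.
After a barometric reading='falling': P(storm) = 0.45·0.2500 / (0.45·0.2500 + 0.1·0.7500) ≈ 0.6000
After a satellite scan='clouding': P(storm) = 0.75·0.6000 / (0.75·0.6000 + 0.25·0.4000) ≈ 0.8182
After a satellite scan='clouding': P(storm) = 0.75·0.8182 / (0.75·0.8182 + 0.25·0.1818) ≈ 0.9310

0.931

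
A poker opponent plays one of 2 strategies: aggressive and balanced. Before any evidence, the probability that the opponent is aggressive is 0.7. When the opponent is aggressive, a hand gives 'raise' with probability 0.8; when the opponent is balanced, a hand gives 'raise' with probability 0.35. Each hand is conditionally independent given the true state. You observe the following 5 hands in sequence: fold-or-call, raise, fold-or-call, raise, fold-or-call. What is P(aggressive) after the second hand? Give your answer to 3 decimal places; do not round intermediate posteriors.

After 'fold-or-call': P(aggressive) = 0.2·0.7000 / (0.2·0.7000 + 0.65·0.3000) ≈ 0.4179
After 'raise': P(aggressive) = 0.8·0.4179 / (0.8·0.4179 + 0.35·0.5821) ≈ 0.6214

0.621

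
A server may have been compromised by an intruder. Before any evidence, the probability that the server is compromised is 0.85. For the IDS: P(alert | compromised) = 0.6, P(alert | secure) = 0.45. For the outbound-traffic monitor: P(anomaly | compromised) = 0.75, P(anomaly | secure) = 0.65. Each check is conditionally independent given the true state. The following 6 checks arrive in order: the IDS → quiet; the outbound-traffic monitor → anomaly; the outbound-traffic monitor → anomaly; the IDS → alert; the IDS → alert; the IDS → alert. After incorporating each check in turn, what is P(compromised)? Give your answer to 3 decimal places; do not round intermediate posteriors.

0.929

After the IDS='quiet': P(compromised) = 0.4·0.8500 / (0.4·0.8500 + 0.55·0.1500) ≈ 0.8047
After the outbound-traffic monitor='anomaly': P(compromised) = 0.75·0.8047 / (0.75·0.8047 + 0.65·0.1953) ≈ 0.8262
After the outbound-traffic monitor='anomaly': P(compromised) = 0.75·0.8262 / (0.75·0.8262 + 0.65·0.1738) ≈ 0.8458
After the IDS='alert': P(compromised) = 0.6·0.8458 / (0.6·0.8458 + 0.45·0.1542) ≈ 0.8797
After the IDS='alert': P(compromised) = 0.6·0.8797 / (0.6·0.8797 + 0.45·0.1203) ≈ 0.9070
After the IDS='alert': P(compromised) = 0.6·0.9070 / (0.6·0.9070 + 0.45·0.0930) ≈ 0.9286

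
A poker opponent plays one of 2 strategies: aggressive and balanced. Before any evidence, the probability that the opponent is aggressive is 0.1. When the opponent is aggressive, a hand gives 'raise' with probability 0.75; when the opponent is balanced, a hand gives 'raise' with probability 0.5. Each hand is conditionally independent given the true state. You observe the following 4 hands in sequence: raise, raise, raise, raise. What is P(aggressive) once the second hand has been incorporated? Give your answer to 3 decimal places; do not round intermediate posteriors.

0.200

Each posterior becomes the prior for the next update.
After 'raise': P(aggressive) = 0.75·0.1000 / (0.75·0.1000 + 0.5·0.9000) ≈ 0.1429
After 'raise': P(aggressive) = 0.75·0.1429 / (0.75·0.1429 + 0.5·0.8571) ≈ 0.2000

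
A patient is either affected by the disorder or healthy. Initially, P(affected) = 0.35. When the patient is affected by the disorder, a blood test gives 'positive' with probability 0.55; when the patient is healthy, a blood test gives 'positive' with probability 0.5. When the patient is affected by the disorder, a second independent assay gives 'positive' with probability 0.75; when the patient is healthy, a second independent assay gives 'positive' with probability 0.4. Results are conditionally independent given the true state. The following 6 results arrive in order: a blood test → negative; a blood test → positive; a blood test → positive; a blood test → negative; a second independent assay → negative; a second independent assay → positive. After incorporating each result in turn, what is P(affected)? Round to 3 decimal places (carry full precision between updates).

0.292

After a blood test='negative': P(affected) = 0.45·0.3500 / (0.45·0.3500 + 0.5·0.6500) ≈ 0.3264
After a blood test='positive': P(affected) = 0.55·0.3264 / (0.55·0.3264 + 0.5·0.6736) ≈ 0.3477
After a blood test='positive': P(affected) = 0.55·0.3477 / (0.55·0.3477 + 0.5·0.6523) ≈ 0.3696
After a blood test='negative': P(affected) = 0.45·0.3696 / (0.45·0.3696 + 0.5·0.6304) ≈ 0.3454
After a second independent assay='negative': P(affected) = 0.25·0.3454 / (0.25·0.3454 + 0.6·0.6546) ≈ 0.1803
After a second independent assay='positive': P(affected) = 0.75·0.1803 / (0.75·0.1803 + 0.4·0.8197) ≈ 0.2919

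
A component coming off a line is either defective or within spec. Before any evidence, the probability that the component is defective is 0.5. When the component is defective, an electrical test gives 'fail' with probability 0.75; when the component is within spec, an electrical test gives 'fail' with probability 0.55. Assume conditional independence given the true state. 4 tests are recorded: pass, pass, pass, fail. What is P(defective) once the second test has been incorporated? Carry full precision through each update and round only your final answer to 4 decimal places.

0.2358

After 'pass': P(defective) = 0.25·0.5000 / (0.25·0.5000 + 0.45·0.5000) ≈ 0.3571
After 'pass': P(defective) = 0.25·0.3571 / (0.25·0.3571 + 0.45·0.6429) ≈ 0.2358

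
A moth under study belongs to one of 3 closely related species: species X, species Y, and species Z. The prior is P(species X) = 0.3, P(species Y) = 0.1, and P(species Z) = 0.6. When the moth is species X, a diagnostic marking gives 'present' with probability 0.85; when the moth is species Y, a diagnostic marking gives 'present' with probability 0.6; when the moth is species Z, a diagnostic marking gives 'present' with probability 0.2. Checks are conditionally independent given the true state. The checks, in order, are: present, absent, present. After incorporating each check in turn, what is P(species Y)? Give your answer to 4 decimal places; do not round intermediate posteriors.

After 'present': normaliser = 0.85·0.3000 + 0.6·0.1000 + 0.2·0.6000; P(species X) ≈ 0.5862, P(species Y) ≈ 0.1379, P(species Z) ≈ 0.2759
After 'absent': normaliser = 0.15·0.5862 + 0.4·0.1379 + 0.8·0.2759; P(species X) ≈ 0.2417, P(species Y) ≈ 0.1517, P(species Z) ≈ 0.6066
After 'present': normaliser = 0.85·0.2417 + 0.6·0.1517 + 0.2·0.6066; P(species X) ≈ 0.4918, P(species Y) ≈ 0.2178, P(species Z) ≈ 0.2904

0.2178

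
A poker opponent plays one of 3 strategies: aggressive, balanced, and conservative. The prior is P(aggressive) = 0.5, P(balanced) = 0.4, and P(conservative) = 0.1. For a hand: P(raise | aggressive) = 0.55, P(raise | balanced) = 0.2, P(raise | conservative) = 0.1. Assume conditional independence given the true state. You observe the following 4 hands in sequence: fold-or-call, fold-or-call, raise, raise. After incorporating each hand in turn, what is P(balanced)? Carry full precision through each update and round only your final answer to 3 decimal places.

0.246

After 'fold-or-call': normaliser = 0.45·0.5000 + 0.8·0.4000 + 0.9·0.1000; P(aggressive) ≈ 0.3543, P(balanced) ≈ 0.5039, P(conservative) ≈ 0.1417
After 'fold-or-call': normaliser = 0.45·0.3543 + 0.8·0.5039 + 0.9·0.1417; P(aggressive) ≈ 0.2310, P(balanced) ≈ 0.5841, P(conservative) ≈ 0.1848
After 'raise': normaliser = 0.55·0.2310 + 0.2·0.5841 + 0.1·0.1848; P(aggressive) ≈ 0.4843, P(balanced) ≈ 0.4453, P(conservative) ≈ 0.0704
After 'raise': normaliser = 0.55·0.4843 + 0.2·0.4453 + 0.1·0.0704; P(aggressive) ≈ 0.7349, P(balanced) ≈ 0.2457, P(conservative) ≈ 0.0194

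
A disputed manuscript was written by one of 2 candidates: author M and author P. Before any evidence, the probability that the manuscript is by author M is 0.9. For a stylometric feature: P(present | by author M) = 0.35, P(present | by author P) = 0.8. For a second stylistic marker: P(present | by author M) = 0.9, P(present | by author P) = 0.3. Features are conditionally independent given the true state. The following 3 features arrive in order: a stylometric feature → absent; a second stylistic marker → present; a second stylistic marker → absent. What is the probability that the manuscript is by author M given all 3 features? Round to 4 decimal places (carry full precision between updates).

0.9261

After a stylometric feature='absent': P(author M) = 0.65·0.9000 / (0.65·0.9000 + 0.2·0.1000) ≈ 0.9669
After a second stylistic marker='present': P(author M) = 0.9·0.9669 / (0.9·0.9669 + 0.3·0.0331) ≈ 0.9887
After a second stylistic marker='absent': P(author M) = 0.1·0.9887 / (0.1·0.9887 + 0.7·0.0113) ≈ 0.9261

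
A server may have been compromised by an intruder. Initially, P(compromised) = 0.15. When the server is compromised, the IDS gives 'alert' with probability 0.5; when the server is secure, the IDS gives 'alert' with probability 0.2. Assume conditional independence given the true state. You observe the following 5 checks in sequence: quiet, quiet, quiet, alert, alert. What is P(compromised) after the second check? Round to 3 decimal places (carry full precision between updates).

0.064

After 'quiet': P(compromised) = 0.5·0.1500 / (0.5·0.1500 + 0.8·0.8500) ≈ 0.0993
After 'quiet': P(compromised) = 0.5·0.0993 / (0.5·0.0993 + 0.8·0.9007) ≈ 0.0645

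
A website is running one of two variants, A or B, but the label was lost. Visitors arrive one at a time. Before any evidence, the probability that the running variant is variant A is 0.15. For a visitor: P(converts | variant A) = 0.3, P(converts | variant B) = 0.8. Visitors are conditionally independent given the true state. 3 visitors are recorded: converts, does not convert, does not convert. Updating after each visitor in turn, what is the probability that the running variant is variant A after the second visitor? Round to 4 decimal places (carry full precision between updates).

After 'converts': P(A) = 0.3·0.1500 / (0.3·0.1500 + 0.8·0.8500) ≈ 0.0621
After 'does not convert': P(A) = 0.7·0.0621 / (0.7·0.0621 + 0.2·0.9379) ≈ 0.1881

0.1881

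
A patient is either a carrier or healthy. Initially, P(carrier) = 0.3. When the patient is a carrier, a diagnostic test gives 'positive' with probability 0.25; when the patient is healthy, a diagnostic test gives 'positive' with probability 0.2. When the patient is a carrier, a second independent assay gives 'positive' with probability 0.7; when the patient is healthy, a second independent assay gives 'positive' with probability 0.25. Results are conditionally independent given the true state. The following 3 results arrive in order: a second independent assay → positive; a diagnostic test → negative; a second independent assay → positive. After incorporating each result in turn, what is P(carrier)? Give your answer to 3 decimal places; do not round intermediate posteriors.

0.759

Each posterior becomes the prior for the next update.
After a second independent assay='positive': P(carrier) = 0.7·0.3000 / (0.7·0.3000 + 0.25·0.7000) ≈ 0.5455
After a diagnostic test='negative': P(carrier) = 0.75·0.5455 / (0.75·0.5455 + 0.8·0.4545) ≈ 0.5294
After a second independent assay='positive': P(carrier) = 0.7·0.5294 / (0.7·0.5294 + 0.25·0.4706) ≈ 0.7590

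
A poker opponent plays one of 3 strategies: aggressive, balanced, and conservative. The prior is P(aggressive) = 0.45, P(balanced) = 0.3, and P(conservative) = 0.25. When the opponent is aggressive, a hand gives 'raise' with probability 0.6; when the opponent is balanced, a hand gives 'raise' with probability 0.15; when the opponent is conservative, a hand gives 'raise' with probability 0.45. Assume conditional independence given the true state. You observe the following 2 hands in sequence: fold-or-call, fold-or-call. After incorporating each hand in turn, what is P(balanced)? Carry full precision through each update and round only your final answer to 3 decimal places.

0.595

After 'fold-or-call': normaliser = 0.4·0.4500 + 0.85·0.3000 + 0.55·0.2500; P(aggressive) ≈ 0.3144, P(balanced) ≈ 0.4454, P(conservative) ≈ 0.2402
After 'fold-or-call': normaliser = 0.4·0.3144 + 0.85·0.4454 + 0.55·0.2402; P(aggressive) ≈ 0.1976, P(balanced) ≈ 0.5949, P(conservative) ≈ 0.2075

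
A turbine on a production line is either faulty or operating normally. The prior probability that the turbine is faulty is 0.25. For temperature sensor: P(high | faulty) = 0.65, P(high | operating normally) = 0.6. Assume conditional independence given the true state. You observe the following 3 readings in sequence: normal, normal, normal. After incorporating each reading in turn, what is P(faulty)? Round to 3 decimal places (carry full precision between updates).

0.183

After 'normal': P(faulty) = 0.35·0.2500 / (0.35·0.2500 + 0.4·0.7500) ≈ 0.2258
After 'normal': P(faulty) = 0.35·0.2258 / (0.35·0.2258 + 0.4·0.7742) ≈ 0.2033
After 'normal': P(faulty) = 0.35·0.2033 / (0.35·0.2033 + 0.4·0.7967) ≈ 0.1825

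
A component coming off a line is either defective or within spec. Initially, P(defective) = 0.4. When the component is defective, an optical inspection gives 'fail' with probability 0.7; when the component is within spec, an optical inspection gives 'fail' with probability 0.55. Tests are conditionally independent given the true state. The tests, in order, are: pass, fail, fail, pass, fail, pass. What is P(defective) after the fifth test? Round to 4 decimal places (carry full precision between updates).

After 'pass': P(defective) = 0.3·0.4000 / (0.3·0.4000 + 0.45·0.6000) ≈ 0.3077
After 'fail': P(defective) = 0.7·0.3077 / (0.7·0.3077 + 0.55·0.6923) ≈ 0.3613
After 'fail': P(defective) = 0.7·0.3613 / (0.7·0.3613 + 0.55·0.6387) ≈ 0.4186
After 'pass': P(defective) = 0.3·0.4186 / (0.3·0.4186 + 0.45·0.5814) ≈ 0.3243
After 'fail': P(defective) = 0.7·0.3243 / (0.7·0.3243 + 0.55·0.6757) ≈ 0.3792

0.3792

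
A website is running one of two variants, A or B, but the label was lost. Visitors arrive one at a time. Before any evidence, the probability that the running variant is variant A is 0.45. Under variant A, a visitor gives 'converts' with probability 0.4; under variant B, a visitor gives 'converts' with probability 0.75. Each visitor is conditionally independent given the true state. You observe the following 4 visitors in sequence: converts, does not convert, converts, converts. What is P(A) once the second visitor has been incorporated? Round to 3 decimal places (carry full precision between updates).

Apply Bayes' rule sequentially, carrying P(A) forward.
After 'converts': P(A) = 0.4·0.4500 / (0.4·0.4500 + 0.75·0.5500) ≈ 0.3038
After 'does not convert': P(A) = 0.6·0.3038 / (0.6·0.3038 + 0.25·0.6962) ≈ 0.5115

0.512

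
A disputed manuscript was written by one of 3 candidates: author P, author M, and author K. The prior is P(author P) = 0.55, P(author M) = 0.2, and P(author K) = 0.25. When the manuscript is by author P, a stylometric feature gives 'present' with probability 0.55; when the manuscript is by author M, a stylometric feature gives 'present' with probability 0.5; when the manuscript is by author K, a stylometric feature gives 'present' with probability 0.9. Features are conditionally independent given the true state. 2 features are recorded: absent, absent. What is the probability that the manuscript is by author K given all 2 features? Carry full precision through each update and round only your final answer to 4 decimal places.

0.0153

After 'absent': normaliser = 0.45·0.5500 + 0.5·0.2000 + 0.1·0.2500; P(author P) ≈ 0.6644, P(author M) ≈ 0.2685, P(author K) ≈ 0.0671
After 'absent': normaliser = 0.45·0.6644 + 0.5·0.2685 + 0.1·0.0671; P(author P) ≈ 0.6796, P(author M) ≈ 0.3051, P(author K) ≈ 0.0153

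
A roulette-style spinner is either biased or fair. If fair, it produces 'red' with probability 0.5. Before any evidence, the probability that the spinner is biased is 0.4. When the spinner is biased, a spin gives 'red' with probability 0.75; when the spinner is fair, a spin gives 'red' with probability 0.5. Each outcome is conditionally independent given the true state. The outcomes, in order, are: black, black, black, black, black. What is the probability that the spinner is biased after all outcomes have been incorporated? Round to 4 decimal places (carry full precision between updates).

0.0204

After 'black': P(biased) = 0.25·0.4000 / (0.25·0.4000 + 0.5·0.6000) ≈ 0.2500
After 'black': P(biased) = 0.25·0.2500 / (0.25·0.2500 + 0.5·0.7500) ≈ 0.1429
After 'black': P(biased) = 0.25·0.1429 / (0.25·0.1429 + 0.5·0.8571) ≈ 0.0769
After 'black': P(biased) = 0.25·0.0769 / (0.25·0.0769 + 0.5·0.9231) ≈ 0.0400
After 'black': P(biased) = 0.25·0.0400 / (0.25·0.0400 + 0.5·0.9600) ≈ 0.0204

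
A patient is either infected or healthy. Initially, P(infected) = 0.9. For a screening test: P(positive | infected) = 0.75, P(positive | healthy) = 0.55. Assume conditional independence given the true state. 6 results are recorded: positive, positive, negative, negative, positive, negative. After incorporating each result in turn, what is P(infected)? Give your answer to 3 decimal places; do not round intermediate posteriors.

0.796

After 'positive': P(infected) = 0.75·0.9000 / (0.75·0.9000 + 0.55·0.1000) ≈ 0.9247
After 'positive': P(infected) = 0.75·0.9247 / (0.75·0.9247 + 0.55·0.0753) ≈ 0.9436
After 'negative': P(infected) = 0.25·0.9436 / (0.25·0.9436 + 0.45·0.0564) ≈ 0.9029
After 'negative': P(infected) = 0.25·0.9029 / (0.25·0.9029 + 0.45·0.0971) ≈ 0.8378
After 'positive': P(infected) = 0.75·0.8378 / (0.75·0.8378 + 0.55·0.1622) ≈ 0.8757
After 'negative': P(infected) = 0.25·0.8757 / (0.25·0.8757 + 0.45·0.1243) ≈ 0.7965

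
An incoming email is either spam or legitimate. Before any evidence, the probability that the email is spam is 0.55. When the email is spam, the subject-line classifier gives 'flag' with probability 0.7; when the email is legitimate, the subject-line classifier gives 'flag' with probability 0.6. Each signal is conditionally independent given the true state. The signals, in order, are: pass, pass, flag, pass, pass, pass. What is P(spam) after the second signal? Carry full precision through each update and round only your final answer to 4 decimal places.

0.4074

After 'pass': P(spam) = 0.3·0.5500 / (0.3·0.5500 + 0.4·0.4500) ≈ 0.4783
After 'pass': P(spam) = 0.3·0.4783 / (0.3·0.4783 + 0.4·0.5217) ≈ 0.4074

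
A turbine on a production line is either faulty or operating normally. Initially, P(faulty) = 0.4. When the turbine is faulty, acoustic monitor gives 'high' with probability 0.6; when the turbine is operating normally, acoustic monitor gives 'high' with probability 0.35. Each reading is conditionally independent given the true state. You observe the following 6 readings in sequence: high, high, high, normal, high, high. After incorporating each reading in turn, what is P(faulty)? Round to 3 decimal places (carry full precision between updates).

0.859

After 'high': P(faulty) = 0.6·0.4000 / (0.6·0.4000 + 0.35·0.6000) ≈ 0.5333
After 'high': P(faulty) = 0.6·0.5333 / (0.6·0.5333 + 0.35·0.4667) ≈ 0.6621
After 'high': P(faulty) = 0.6·0.6621 / (0.6·0.6621 + 0.35·0.3379) ≈ 0.7706
After 'normal': P(faulty) = 0.4·0.7706 / (0.4·0.7706 + 0.65·0.2294) ≈ 0.6739
After 'high': P(faulty) = 0.6·0.6739 / (0.6·0.6739 + 0.35·0.3261) ≈ 0.7799
After 'high': P(faulty) = 0.6·0.7799 / (0.6·0.7799 + 0.35·0.2201) ≈ 0.8586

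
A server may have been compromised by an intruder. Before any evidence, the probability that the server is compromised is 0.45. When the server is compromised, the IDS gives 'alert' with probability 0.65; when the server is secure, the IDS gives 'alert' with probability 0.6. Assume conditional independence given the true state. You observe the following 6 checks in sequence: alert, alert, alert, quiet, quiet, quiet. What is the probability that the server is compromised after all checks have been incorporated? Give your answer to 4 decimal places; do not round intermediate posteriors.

0.4107

After 'alert': P(compromised) = 0.65·0.4500 / (0.65·0.4500 + 0.6·0.5500) ≈ 0.4699
After 'alert': P(compromised) = 0.65·0.4699 / (0.65·0.4699 + 0.6·0.5301) ≈ 0.4899
After 'alert': P(compromised) = 0.65·0.4899 / (0.65·0.4899 + 0.6·0.5101) ≈ 0.5099
After 'quiet': P(compromised) = 0.35·0.5099 / (0.35·0.5099 + 0.4·0.4901) ≈ 0.4765
After 'quiet': P(compromised) = 0.35·0.4765 / (0.35·0.4765 + 0.4·0.5235) ≈ 0.4433
After 'quiet': P(compromised) = 0.35·0.4433 / (0.35·0.4433 + 0.4·0.5567) ≈ 0.4107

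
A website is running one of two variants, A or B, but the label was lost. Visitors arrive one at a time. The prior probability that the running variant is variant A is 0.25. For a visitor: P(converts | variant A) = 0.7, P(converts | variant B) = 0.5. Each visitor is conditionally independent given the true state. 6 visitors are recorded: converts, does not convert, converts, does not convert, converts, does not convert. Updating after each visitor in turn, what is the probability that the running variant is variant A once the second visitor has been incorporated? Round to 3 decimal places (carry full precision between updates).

0.219

After 'converts': P(A) = 0.7·0.2500 / (0.7·0.2500 + 0.5·0.7500) ≈ 0.3182
After 'does not convert': P(A) = 0.3·0.3182 / (0.3·0.3182 + 0.5·0.6818) ≈ 0.2188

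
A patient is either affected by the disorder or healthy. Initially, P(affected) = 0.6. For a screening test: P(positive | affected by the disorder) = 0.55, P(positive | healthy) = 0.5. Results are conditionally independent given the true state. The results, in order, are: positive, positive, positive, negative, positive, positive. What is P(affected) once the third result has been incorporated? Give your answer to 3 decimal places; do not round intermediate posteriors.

0.666

After 'positive': P(affected) = 0.55·0.6000 / (0.55·0.6000 + 0.5·0.4000) ≈ 0.6226
After 'positive': P(affected) = 0.55·0.6226 / (0.55·0.6226 + 0.5·0.3774) ≈ 0.6448
After 'positive': P(affected) = 0.55·0.6448 / (0.55·0.6448 + 0.5·0.3552) ≈ 0.6663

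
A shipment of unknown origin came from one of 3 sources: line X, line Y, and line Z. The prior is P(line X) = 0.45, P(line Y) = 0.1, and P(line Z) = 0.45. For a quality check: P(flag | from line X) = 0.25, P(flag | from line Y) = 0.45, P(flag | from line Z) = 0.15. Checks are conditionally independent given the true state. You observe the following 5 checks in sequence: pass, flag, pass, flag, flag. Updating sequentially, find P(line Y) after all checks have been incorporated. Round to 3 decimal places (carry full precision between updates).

0.353

After 'pass': normaliser = 0.75·0.4500 + 0.55·0.1000 + 0.85·0.4500; P(line X) ≈ 0.4355, P(line Y) ≈ 0.0710, P(line Z) ≈ 0.4935
After 'flag': normaliser = 0.25·0.4355 + 0.45·0.0710 + 0.15·0.4935; P(line X) ≈ 0.5068, P(line Y) ≈ 0.1486, P(line Z) ≈ 0.3446
After 'pass': normaliser = 0.75·0.5068 + 0.55·0.1486 + 0.85·0.3446; P(line X) ≈ 0.5036, P(line Y) ≈ 0.1083, P(line Z) ≈ 0.3881
After 'flag': normaliser = 0.25·0.5036 + 0.45·0.1083 + 0.15·0.3881; P(line X) ≈ 0.5407, P(line Y) ≈ 0.2093, P(line Z) ≈ 0.2500
After 'flag': normaliser = 0.25·0.5407 + 0.45·0.2093 + 0.15·0.2500; P(line X) ≈ 0.5065, P(line Y) ≈ 0.3530, P(line Z) ≈ 0.1405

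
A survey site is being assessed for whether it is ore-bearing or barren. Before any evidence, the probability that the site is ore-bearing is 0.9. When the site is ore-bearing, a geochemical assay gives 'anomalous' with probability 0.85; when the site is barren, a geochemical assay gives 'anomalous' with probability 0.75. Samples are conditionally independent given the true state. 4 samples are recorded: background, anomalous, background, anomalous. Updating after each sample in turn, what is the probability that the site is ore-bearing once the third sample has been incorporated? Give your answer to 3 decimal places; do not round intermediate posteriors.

0.786

Each posterior becomes the prior for the next update.
After 'background': P(ore) = 0.15·0.9000 / (0.15·0.9000 + 0.25·0.1000) ≈ 0.8438
After 'anomalous': P(ore) = 0.85·0.8438 / (0.85·0.8438 + 0.75·0.1562) ≈ 0.8596
After 'background': P(ore) = 0.15·0.8596 / (0.15·0.8596 + 0.25·0.1404) ≈ 0.7860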